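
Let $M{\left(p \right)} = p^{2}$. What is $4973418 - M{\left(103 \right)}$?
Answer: $4962809$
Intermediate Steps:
$4973418 - M{\left(103 \right)} = 4973418 - 103^{2} = 4973418 - 10609 = 4962809$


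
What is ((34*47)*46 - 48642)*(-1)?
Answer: -24866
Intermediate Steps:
((34*47)*46 - 48642)*(-1) = (1598*46 - 48642)*(-1) = (73508 - 48642)*(-1) = 24866*(-1) = -24866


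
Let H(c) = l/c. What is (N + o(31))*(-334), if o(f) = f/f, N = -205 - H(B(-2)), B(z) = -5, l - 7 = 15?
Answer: 333332/5 ≈ 66666.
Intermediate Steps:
l = 22 (l = 7 + 15 = 22)
H(c) = 22/c
N = -1003/5 (N = -205 - 22/(-5) = -205 - 22*(-1)/5 = -205 - 1*(-22/5) = -205 + 22/5 = -1003/5 ≈ -200.60)
o(f) = 1
(N + o(31))*(-334) = (-1003/5 + 1)*(-334) = -998/5*(-334) = 333332/5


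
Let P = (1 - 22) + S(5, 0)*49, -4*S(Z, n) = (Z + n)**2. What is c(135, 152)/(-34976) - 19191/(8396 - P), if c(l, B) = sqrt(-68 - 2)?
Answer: -25588/11631 - I*sqrt(70)/34976 ≈ -2.2 - 0.00023921*I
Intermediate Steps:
S(Z, n) = -(Z + n)**2/4
c(l, B) = I*sqrt(70) (c(l, B) = sqrt(-70) = I*sqrt(70))
P = -1309/4 (P = (1 - 22) - (5 + 0)**2/4*49 = -21 - 1/4*5**2*49 = -21 - 1/4*25*49 = -21 - 25/4*49 = -21 - 1225/4 = -1309/4 ≈ -327.25)
c(135, 152)/(-34976) - 19191/(8396 - P) = (I*sqrt(70))/(-34976) - 19191/(8396 - 1*(-1309/4)) = (I*sqrt(70))*(-1/34976) - 19191/(8396 + 1309/4) = -I*sqrt(70)/34976 - 19191/34893/4 = -I*sqrt(70)/34976 - 19191*4/34893 = -I*sqrt(70)/34976 - 25588/11631 = -25588/11631 - I*sqrt(70)/34976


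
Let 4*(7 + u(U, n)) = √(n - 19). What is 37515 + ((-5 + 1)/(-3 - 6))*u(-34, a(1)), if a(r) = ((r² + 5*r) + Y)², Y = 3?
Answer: 337607/9 + √62/9 ≈ 37513.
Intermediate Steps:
a(r) = (3 + r² + 5*r)² (a(r) = ((r² + 5*r) + 3)² = (3 + r² + 5*r)²)
u(U, n) = -7 + √(-19 + n)/4 (u(U, n) = -7 + √(n - 19)/4 = -7 + √(-19 + n)/4)
37515 + ((-5 + 1)/(-3 - 6))*u(-34, a(1)) = 37515 + ((-5 + 1)/(-3 - 6))*(-7 + √(-19 + (3 + 1² + 5*1)²)/4) = 37515 + (-4/(-9))*(-7 + √(-19 + (3 + 1 + 5)²)/4) = 37515 + (-4*(-⅑))*(-7 + √(-19 + 9²)/4) = 37515 + 4*(-7 + √(-19 + 81)/4)/9 = 37515 + 4*(-7 + √62/4)/9 = 37515 + (-28/9 + √62/9) = 337607/9 + √62/9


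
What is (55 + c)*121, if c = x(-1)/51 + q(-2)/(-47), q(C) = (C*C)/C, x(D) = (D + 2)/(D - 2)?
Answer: 47887444/7191 ≈ 6659.4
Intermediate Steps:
x(D) = (2 + D)/(-2 + D)
q(C) = C (q(C) = C²/C = C)
c = 259/7191 (c = ((2 - 1)/(-2 - 1))/51 - 2/(-47) = (1/(-3))*(1/51) - 2*(-1/47) = -⅓*1*(1/51) + 2/47 = -⅓*1/51 + 2/47 = -1/153 + 2/47 = 259/7191 ≈ 0.036017)
(55 + c)*121 = (55 + 259/7191)*121 = (395764/7191)*121 = 47887444/7191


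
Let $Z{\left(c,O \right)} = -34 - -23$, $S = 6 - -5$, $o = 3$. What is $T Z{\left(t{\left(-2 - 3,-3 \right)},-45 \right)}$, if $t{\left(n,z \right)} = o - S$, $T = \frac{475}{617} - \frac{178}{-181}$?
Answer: $- \frac{2153811}{111677} \approx -19.286$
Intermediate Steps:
$S = 11$ ($S = 6 + 5 = 11$)
$T = \frac{195801}{111677}$ ($T = 475 \cdot \frac{1}{617} - - \frac{178}{181} = \frac{475}{617} + \frac{178}{181} = \frac{195801}{111677} \approx 1.7533$)
$t{\left(n,z \right)} = -8$ ($t{\left(n,z \right)} = 3 - 11 = -8$)
$Z{\left(c,O \right)} = -11$ ($Z{\left(c,O \right)} = -34 + 23 = -11$)
$T Z{\left(t{\left(-2 - 3,-3 \right)},-45 \right)} = \frac{195801}{111677} \left(-11\right) = - \frac{2153811}{111677}$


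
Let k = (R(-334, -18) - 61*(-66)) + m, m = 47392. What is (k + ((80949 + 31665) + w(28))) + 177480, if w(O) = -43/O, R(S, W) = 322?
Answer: 9571309/28 ≈ 3.4183e+5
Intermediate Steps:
k = 51740 (k = (322 - 61*(-66)) + 47392 = (322 + 4026) + 47392 = 4348 + 47392 = 51740)
(k + ((80949 + 31665) + w(28))) + 177480 = (51740 + ((80949 + 31665) - 43/28)) + 177480 = (51740 + (112614 - 43*1/28)) + 177480 = (51740 + (112614 - 43/28)) + 177480 = (51740 + 3153149/28) + 177480 = 4601869/28 + 177480 = 9571309/28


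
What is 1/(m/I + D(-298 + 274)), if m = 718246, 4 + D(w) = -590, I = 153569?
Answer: -153569/90501740 ≈ -0.0016969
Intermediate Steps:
D(w) = -594 (D(w) = -4 - 590 = -594)
1/(m/I + D(-298 + 274)) = 1/(718246/153569 - 594) = 1/(-90501740/153569) = -153569/90501740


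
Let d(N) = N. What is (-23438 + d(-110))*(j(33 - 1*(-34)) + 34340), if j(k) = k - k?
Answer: -808638320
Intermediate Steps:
j(k) = 0
(-23438 + d(-110))*(j(33 - 1*(-34)) + 34340) = (-23438 - 110)*(0 + 34340) = -23548*34340 = -808638320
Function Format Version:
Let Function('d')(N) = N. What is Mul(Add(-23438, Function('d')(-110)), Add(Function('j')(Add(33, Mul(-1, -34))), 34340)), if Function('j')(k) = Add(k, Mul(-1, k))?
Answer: -808638320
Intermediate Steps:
Function('j')(k) = 0
Mul(Add(-23438, Function('d')(-110)), Add(Function('j')(Add(33, Mul(-1, -34))), 34340)) = Mul(Add(-23438, -110), Add(0, 34340)) = Mul(-23548, 34340) = -808638320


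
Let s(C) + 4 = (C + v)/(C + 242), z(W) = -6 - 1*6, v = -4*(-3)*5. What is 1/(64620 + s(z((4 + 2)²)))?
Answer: 115/7430864 ≈ 1.5476e-5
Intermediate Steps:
v = 60 (v = 12*5 = 60)
z(W) = -12 (z(W) = -6 - 6 = -12)
s(C) = -4 + (60 + C)/(242 + C) (s(C) = -4 + (C + 60)/(C + 242) = -4 + (60 + C)/(242 + C))
1/(64620 + s(z((4 + 2)²))) = 1/(64620 + (-908 - 3*(-12))/(242 - 12)) = 1/(64620 + (-908 + 36)/230) = 1/(64620 + (1/230)*(-872)) = 1/(64620 - 436/115) = 1/(7430864/115) = 115/7430864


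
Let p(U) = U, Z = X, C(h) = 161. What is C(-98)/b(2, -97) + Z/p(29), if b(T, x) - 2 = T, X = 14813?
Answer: 63921/116 ≈ 551.04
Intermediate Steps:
b(T, x) = 2 + T
Z = 14813
C(-98)/b(2, -97) + Z/p(29) = 161/(2 + 2) + 14813/29 = 161/4 + 14813*(1/29) = 161*(1/4) + 14813/29 = 161/4 + 14813/29 = 63921/116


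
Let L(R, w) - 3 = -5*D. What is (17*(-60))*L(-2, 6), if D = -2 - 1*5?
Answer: -38760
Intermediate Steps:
D = -7 (D = -2 - 5 = -7)
L(R, w) = 38 (L(R, w) = 3 - 5*(-7) = 3 + 35 = 38)
(17*(-60))*L(-2, 6) = (17*(-60))*38 = -1020*38 = -38760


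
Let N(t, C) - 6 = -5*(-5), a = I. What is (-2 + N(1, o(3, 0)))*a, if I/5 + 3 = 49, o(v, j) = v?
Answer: 6670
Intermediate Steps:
I = 230 (I = -15 + 5*49 = -15 + 245 = 230)
a = 230
N(t, C) = 31 (N(t, C) = 6 - 5*(-5) = 6 + 25 = 31)
(-2 + N(1, o(3, 0)))*a = (-2 + 31)*230 = 29*230 = 6670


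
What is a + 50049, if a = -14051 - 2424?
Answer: 33574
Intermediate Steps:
a = -16475
a + 50049 = -16475 + 50049 = 33574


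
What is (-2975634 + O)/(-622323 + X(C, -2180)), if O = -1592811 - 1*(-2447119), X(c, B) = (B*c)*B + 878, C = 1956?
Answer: -2121326/9295072955 ≈ -0.00022822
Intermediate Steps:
X(c, B) = 878 + c*B**2 (X(c, B) = c*B**2 + 878 = 878 + c*B**2)
O = 854308 (O = -1592811 + 2447119 = 854308)
(-2975634 + O)/(-622323 + X(C, -2180)) = (-2975634 + 854308)/(-622323 + (878 + 1956*(-2180)**2)) = -2121326/(-622323 + (878 + 1956*4752400)) = -2121326/(-622323 + (878 + 9295694400)) = -2121326/(-622323 + 9295695278) = -2121326/9295072955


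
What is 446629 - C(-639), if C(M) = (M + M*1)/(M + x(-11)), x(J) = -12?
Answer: 96918067/217 ≈ 4.4663e+5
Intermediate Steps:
C(M) = 2*M/(-12 + M) (C(M) = (M + M*1)/(M - 12) = (M + M)/(-12 + M) = (2*M)/(-12 + M) = 2*M/(-12 + M))
446629 - C(-639) = 446629 - 2*(-639)/(-12 - 639) = 446629 - 2*(-639)/(-651) = 446629 - 2*(-639)*(-1)/651 = 446629 - 1*426/217 = 446629 - 426/217 = 96918067/217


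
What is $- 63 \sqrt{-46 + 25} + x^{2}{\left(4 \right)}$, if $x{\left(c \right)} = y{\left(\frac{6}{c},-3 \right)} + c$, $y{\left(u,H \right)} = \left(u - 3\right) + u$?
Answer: $16 - 63 i \sqrt{21} \approx 16.0 - 288.7 i$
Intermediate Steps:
$y{\left(u,H \right)} = -3 + 2 u$ ($y{\left(u,H \right)} = \left(-3 + u\right) + u = -3 + 2 u$)
$x{\left(c \right)} = -3 + c + \frac{12}{c}$ ($x{\left(c \right)} = \left(-3 + 2 \frac{6}{c}\right) + c = \left(-3 + \frac{12}{c}\right) + c = -3 + c + \frac{12}{c}$)
$- 63 \sqrt{-46 + 25} + x^{2}{\left(4 \right)} = - 63 \sqrt{-46 + 25} + \left(-3 + 4 + \frac{12}{4}\right)^{2} = - 63 \sqrt{-21} + \left(-3 + 4 + 12 \cdot \frac{1}{4}\right)^{2} = - 63 i \sqrt{21} + \left(-3 + 4 + 3\right)^{2} = - 63 i \sqrt{21} + 4^{2} = - 63 i \sqrt{21} + 16 = 16 - 63 i \sqrt{21}$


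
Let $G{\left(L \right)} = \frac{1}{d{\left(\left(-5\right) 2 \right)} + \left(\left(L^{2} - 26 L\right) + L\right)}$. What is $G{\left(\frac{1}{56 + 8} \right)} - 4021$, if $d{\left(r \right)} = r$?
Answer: $- \frac{171133835}{42559} \approx -4021.1$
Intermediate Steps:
$G{\left(L \right)} = \frac{1}{-10 + L^{2} - 25 L}$ ($G{\left(L \right)} = \frac{1}{\left(-5\right) 2 + \left(\left(L^{2} - 26 L\right) + L\right)} = \frac{1}{-10 + \left(L^{2} - 25 L\right)} = \frac{1}{-10 + L^{2} - 25 L}$)
$G{\left(\frac{1}{56 + 8} \right)} - 4021 = \frac{1}{-10 + \left(\frac{1}{56 + 8}\right)^{2} - \frac{25}{56 + 8}} - 4021 = \frac{1}{-10 + \left(\frac{1}{64}\right)^{2} - \frac{25}{64}} - 4021 = \frac{1}{-10 + \frac{1}{4096} - \frac{25}{64}} - 4021 = \frac{1}{- \frac{42559}{4096}} - 4021 = - \frac{4096}{42559} - 4021 = - \frac{171133835}{42559}$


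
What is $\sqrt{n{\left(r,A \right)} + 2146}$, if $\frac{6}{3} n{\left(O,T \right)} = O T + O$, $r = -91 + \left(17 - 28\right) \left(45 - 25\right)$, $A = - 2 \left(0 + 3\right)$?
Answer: $\frac{\sqrt{11694}}{2} \approx 54.069$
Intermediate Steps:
$A = -6$ ($A = \left(-2\right) 3 = -6$)
$r = -311$ ($r = -91 - 220 = -311$)
$n{\left(O,T \right)} = \frac{O}{2} + \frac{O T}{2}$ ($n{\left(O,T \right)} = \frac{O T + O}{2} = \frac{O + O T}{2} = \frac{O}{2} + \frac{O T}{2}$)
$\sqrt{n{\left(r,A \right)} + 2146} = \sqrt{\frac{1}{2} \left(-311\right) \left(1 - 6\right) + 2146} = \sqrt{\frac{1}{2} \left(-311\right) \left(-5\right) + 2146} = \sqrt{\frac{1555}{2} + 2146} = \sqrt{\frac{5847}{2}} = \frac{\sqrt{11694}}{2}$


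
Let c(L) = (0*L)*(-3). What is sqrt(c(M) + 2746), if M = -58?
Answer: sqrt(2746) ≈ 52.402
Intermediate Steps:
c(L) = 0 (c(L) = 0*(-3) = 0)
sqrt(c(M) + 2746) = sqrt(0 + 2746) = sqrt(2746)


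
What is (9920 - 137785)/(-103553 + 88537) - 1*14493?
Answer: -217499023/15016 ≈ -14484.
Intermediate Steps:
(9920 - 137785)/(-103553 + 88537) - 1*14493 = -127865/(-15016) - 14493 = -127865*(-1/15016) - 14493 = 127865/15016 - 14493 = -217499023/15016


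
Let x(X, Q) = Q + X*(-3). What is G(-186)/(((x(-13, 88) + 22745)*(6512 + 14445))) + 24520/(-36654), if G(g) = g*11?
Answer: -979434159347/1464108915468 ≈ -0.66896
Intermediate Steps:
x(X, Q) = Q - 3*X
G(g) = 11*g
G(-186)/(((x(-13, 88) + 22745)*(6512 + 14445))) + 24520/(-36654) = (11*(-186))/((((88 - 3*(-13)) + 22745)*(6512 + 14445))) + 24520/(-36654) = -2046*1/(20957*((88 + 39) + 22745)) + 24520*(-1/36654) = -2046*1/(20957*(127 + 22745)) - 12260/18327 = -2046/(22872*20957) - 12260/18327 = -2046/479328504 - 12260/18327 = -2046*1/479328504 - 12260/18327 = -341/79888084 - 12260/18327 = -979434159347/1464108915468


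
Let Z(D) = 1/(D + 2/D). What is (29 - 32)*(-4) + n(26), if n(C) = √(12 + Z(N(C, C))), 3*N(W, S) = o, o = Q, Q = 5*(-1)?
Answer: 12 + √21543/43 ≈ 15.413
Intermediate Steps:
Q = -5
o = -5
N(W, S) = -5/3 (N(W, S) = (⅓)*(-5) = -5/3)
n(C) = √21543/43 (n(C) = √(12 - 5/(3*(2 + (-5/3)²))) = √(12 - 5/(3*(2 + 25/9))) = √(12 - 5/(3*43/9)) = √(12 - 5/3*9/43) = √(12 - 15/43) = √(501/43) = √21543/43)
(29 - 32)*(-4) + n(26) = (29 - 32)*(-4) + √21543/43 = -3*(-4) + √21543/43 = 12 + √21543/43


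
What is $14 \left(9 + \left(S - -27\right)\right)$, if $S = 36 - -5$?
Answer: $1078$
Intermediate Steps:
$S = 41$ ($S = 36 + 5 = 41$)
$14 \left(9 + \left(S - -27\right)\right) = 14 \left(9 + \left(41 - -27\right)\right) = 14 \left(9 + \left(41 + 27\right)\right) = 14 \left(9 + 68\right) = 14 \cdot 77 = 1078$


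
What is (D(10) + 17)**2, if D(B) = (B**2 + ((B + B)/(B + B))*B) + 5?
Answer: 17424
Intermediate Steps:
D(B) = 5 + B + B**2 (D(B) = (B**2 + ((2*B)/((2*B)))*B) + 5 = (B**2 + ((2*B)*(1/(2*B)))*B) + 5 = (B**2 + 1*B) + 5 = (B**2 + B) + 5 = (B + B**2) + 5 = 5 + B + B**2)
(D(10) + 17)**2 = ((5 + 10 + 10**2) + 17)**2 = ((5 + 10 + 100) + 17)**2 = (115 + 17)**2 = 132**2 = 17424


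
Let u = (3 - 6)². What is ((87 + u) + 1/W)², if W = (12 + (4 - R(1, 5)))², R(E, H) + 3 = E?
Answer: 967521025/104976 ≈ 9216.6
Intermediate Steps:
u = 9 (u = (-3)² = 9)
R(E, H) = -3 + E
W = 324 (W = (12 + (4 - (-3 + 1)))² = (12 + (4 - 1*(-2)))² = (12 + (4 + 2))² = (12 + 6)² = 18² = 324)
((87 + u) + 1/W)² = ((87 + 9) + 1/324)² = (96 + 1/324)² = (31105/324)² = 967521025/104976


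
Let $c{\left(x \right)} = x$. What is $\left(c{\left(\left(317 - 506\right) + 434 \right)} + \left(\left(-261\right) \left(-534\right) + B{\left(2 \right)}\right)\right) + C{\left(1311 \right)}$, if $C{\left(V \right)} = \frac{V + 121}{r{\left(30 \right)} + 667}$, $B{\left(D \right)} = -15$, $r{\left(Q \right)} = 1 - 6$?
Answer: $\frac{46209640}{331} \approx 1.3961 \cdot 10^{5}$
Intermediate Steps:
$r{\left(Q \right)} = -5$
$C{\left(V \right)} = \frac{121}{662} + \frac{V}{662}$ ($C{\left(V \right)} = \frac{V + 121}{-5 + 667} = \frac{121 + V}{662} = \left(121 + V\right) \frac{1}{662} = \frac{121}{662} + \frac{V}{662}$)
$\left(c{\left(\left(317 - 506\right) + 434 \right)} + \left(\left(-261\right) \left(-534\right) + B{\left(2 \right)}\right)\right) + C{\left(1311 \right)} = \left(\left(\left(317 - 506\right) + 434\right) - -139359\right) + \left(\frac{121}{662} + \frac{1}{662} \cdot 1311\right) = \left(\left(-189 + 434\right) + \left(139374 - 15\right)\right) + \left(\frac{121}{662} + \frac{1311}{662}\right) = \left(245 + 139359\right) + \frac{716}{331} = 139604 + \frac{716}{331} = \frac{46209640}{331}$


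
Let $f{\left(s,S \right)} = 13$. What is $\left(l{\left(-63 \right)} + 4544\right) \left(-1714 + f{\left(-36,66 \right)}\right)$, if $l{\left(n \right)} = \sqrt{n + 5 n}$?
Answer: $-7729344 - 5103 i \sqrt{42} \approx -7.7293 \cdot 10^{6} - 33071.0 i$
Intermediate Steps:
$l{\left(n \right)} = \sqrt{6} \sqrt{n}$ ($l{\left(n \right)} = \sqrt{6 n} = \sqrt{6} \sqrt{n}$)
$\left(l{\left(-63 \right)} + 4544\right) \left(-1714 + f{\left(-36,66 \right)}\right) = \left(\sqrt{6} \sqrt{-63} + 4544\right) \left(-1714 + 13\right) = \left(\sqrt{6} \cdot 3 i \sqrt{7} + 4544\right) \left(-1701\right) = \left(3 i \sqrt{42} + 4544\right) \left(-1701\right) = \left(4544 + 3 i \sqrt{42}\right) \left(-1701\right) = -7729344 - 5103 i \sqrt{42}$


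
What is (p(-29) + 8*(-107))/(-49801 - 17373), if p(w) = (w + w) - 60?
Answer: 487/33587 ≈ 0.014500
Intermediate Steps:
p(w) = -60 + 2*w (p(w) = 2*w - 60 = -60 + 2*w)
(p(-29) + 8*(-107))/(-49801 - 17373) = ((-60 + 2*(-29)) + 8*(-107))/(-49801 - 17373) = ((-60 - 58) - 856)/(-67174) = (-118 - 856)*(-1/67174) = -974*(-1/67174) = 487/33587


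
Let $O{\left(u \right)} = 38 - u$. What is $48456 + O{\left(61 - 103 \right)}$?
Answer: $48536$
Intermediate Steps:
$48456 + O{\left(61 - 103 \right)} = 48456 + \left(38 - \left(61 - 103\right)\right) = 48456 + \left(38 - -42\right) = 48456 + \left(38 + 42\right) = 48456 + 80 = 48536$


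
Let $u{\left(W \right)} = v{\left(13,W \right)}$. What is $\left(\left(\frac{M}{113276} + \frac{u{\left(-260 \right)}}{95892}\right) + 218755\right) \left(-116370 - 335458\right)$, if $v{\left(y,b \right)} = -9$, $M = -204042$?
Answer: $- \frac{22366941251350093957}{226297129} \approx -9.8839 \cdot 10^{10}$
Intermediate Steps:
$u{\left(W \right)} = -9$
$\left(\left(\frac{M}{113276} + \frac{u{\left(-260 \right)}}{95892}\right) + 218755\right) \left(-116370 - 335458\right) = \left(\left(- \frac{204042}{113276} - \frac{9}{95892}\right) + 218755\right) \left(-116370 - 335458\right) = \left(\left(\left(-204042\right) \frac{1}{113276} - \frac{3}{31964}\right) + 218755\right) \left(-451828\right) = \left(\left(- \frac{102021}{56638} - \frac{3}{31964}\right) + 218755\right) \left(-451828\right) = \left(- \frac{1630584579}{905188516} + 218755\right) \left(-451828\right) = \frac{198012883233001}{905188516} \left(-451828\right) = - \frac{22366941251350093957}{226297129}$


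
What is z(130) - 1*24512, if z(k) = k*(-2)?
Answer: -24772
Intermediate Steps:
z(k) = -2*k
z(130) - 1*24512 = -2*130 - 1*24512 = -260 - 24512 = -24772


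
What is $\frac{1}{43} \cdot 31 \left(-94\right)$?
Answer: $- \frac{2914}{43} \approx -67.767$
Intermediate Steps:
$\frac{1}{43} \cdot 31 \left(-94\right) = \frac{31}{43} \left(-94\right) = - \frac{2914}{43}$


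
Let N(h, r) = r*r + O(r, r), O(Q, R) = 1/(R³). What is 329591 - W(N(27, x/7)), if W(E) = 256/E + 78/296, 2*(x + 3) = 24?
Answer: 231178685561/701668 ≈ 3.2947e+5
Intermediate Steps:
x = 9 (x = -3 + (½)*24 = -3 + 12 = 9)
O(Q, R) = R⁻³
N(h, r) = r⁻³ + r² (N(h, r) = r*r + r⁻³ = r² + r⁻³ = r⁻³ + r²)
W(E) = 39/148 + 256/E (W(E) = 256/E + 78*(1/296) = 256/E + 39/148 = 39/148 + 256/E)
329591 - W(N(27, x/7)) = 329591 - (39/148 + 256/(((1 + (9/7)⁵)/(9/7)³))) = 329591 - (39/148 + 256/((343*(1 + 59049/16807)/729))) = 329591 - (39/148 + 256/(((343/729)*(75856/16807)))) = 329591 - (39/148 + 256/(75856/35721)) = 329591 - (39/148 + 256*(35721/75856)) = 329591 - (39/148 + 571536/4741) = 329591 - 1*84772227/701668 = 329591 - 84772227/701668 = 231178685561/701668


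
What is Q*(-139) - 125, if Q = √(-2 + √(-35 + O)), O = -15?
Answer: -125 - 139*√(-2 + 5*I*√2) ≈ -352.31 - 300.52*I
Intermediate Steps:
Q = √(-2 + 5*I*√2) (Q = √(-2 + √(-35 - 15)) = √(-2 + √(-50)) = √(-2 + 5*I*√2) ≈ 1.6353 + 2.162*I)
Q*(-139) - 125 = √(-2 + 5*I*√2)*(-139) - 125 = -139*√(-2 + 5*I*√2) - 125 = -125 - 139*√(-2 + 5*I*√2)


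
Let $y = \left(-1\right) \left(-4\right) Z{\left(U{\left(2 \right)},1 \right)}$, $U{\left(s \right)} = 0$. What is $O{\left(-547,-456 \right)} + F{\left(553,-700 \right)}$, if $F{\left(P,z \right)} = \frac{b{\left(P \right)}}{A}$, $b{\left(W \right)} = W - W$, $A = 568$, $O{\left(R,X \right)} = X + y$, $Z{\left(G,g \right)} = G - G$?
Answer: $-456$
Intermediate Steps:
$Z{\left(G,g \right)} = 0$
$y = 0$ ($y = \left(-1\right) \left(-4\right) 0 = 4 \cdot 0 = 0$)
$O{\left(R,X \right)} = X$ ($O{\left(R,X \right)} = X + 0 = X$)
$b{\left(W \right)} = 0$
$F{\left(P,z \right)} = 0$ ($F{\left(P,z \right)} = \frac{0}{568} = 0 \cdot \frac{1}{568} = 0$)
$O{\left(-547,-456 \right)} + F{\left(553,-700 \right)} = -456 + 0 = -456$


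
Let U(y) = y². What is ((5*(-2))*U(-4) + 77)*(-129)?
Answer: 10707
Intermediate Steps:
((5*(-2))*U(-4) + 77)*(-129) = ((5*(-2))*(-4)² + 77)*(-129) = (-10*16 + 77)*(-129) = (-160 + 77)*(-129) = -83*(-129) = 10707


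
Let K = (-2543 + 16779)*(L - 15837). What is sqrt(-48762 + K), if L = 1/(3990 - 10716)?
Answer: 16*I*sqrt(9962505849945)/3363 ≈ 15017.0*I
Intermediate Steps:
L = -1/6726 (L = 1/(-6726) = -1/6726 ≈ -0.00014868)
K = -758206961234/3363 (K = (-2543 + 16779)*(-1/6726 - 15837) = 14236*(-106519663/6726) = -758206961234/3363 ≈ -2.2546e+8)
sqrt(-48762 + K) = sqrt(-48762 - 758206961234/3363) = sqrt(-758370947840/3363) = 16*I*sqrt(9962505849945)/3363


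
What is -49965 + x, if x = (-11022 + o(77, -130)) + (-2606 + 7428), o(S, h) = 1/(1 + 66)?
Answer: -3763054/67 ≈ -56165.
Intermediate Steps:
o(S, h) = 1/67
x = -415399/67 (x = (-11022 + 1/67) + (-2606 + 7428) = -738473/67 + 4822 = -415399/67 ≈ -6200.0)
-49965 + x = -49965 - 415399/67 = -3763054/67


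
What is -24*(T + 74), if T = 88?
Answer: -3888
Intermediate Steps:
-24*(T + 74) = -24*(88 + 74) = -24*162 = -3888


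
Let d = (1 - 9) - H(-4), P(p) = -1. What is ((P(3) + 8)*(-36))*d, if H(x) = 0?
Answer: 2016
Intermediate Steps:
d = -8 (d = (1 - 9) - 1*0 = -8 + 0 = -8)
((P(3) + 8)*(-36))*d = ((-1 + 8)*(-36))*(-8) = (7*(-36))*(-8) = -252*(-8) = 2016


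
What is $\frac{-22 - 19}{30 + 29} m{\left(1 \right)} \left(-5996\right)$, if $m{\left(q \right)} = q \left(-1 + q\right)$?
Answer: $0$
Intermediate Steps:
$\frac{-22 - 19}{30 + 29} m{\left(1 \right)} \left(-5996\right) = \frac{-22 - 19}{30 + 29} \cdot 1 \left(-1 + 1\right) \left(-5996\right) = - \frac{41}{59} \cdot 1 \cdot 0 \left(-5996\right) = \left(-41\right) \frac{1}{59} \cdot 0 \left(-5996\right) = \left(- \frac{41}{59}\right) 0 \left(-5996\right) = 0 \left(-5996\right) = 0$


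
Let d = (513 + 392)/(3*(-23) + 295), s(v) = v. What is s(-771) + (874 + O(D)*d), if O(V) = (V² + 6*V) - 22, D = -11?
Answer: 53143/226 ≈ 235.15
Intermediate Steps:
O(V) = -22 + V² + 6*V
d = 905/226 (d = 905/(-69 + 295) = 905/226 ≈ 4.0044)
s(-771) + (874 + O(D)*d) = -771 + (874 + (-22 + (-11)² + 6*(-11))*(905/226)) = -771 + (874 + (-22 + 121 - 66)*(905/226)) = -771 + (874 + 33*(905/226)) = -771 + (874 + 29865/226) = -771 + 227389/226 = 53143/226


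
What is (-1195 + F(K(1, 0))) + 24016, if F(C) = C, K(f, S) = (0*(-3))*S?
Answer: 22821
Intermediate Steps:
K(f, S) = 0 (K(f, S) = 0*S = 0)
(-1195 + F(K(1, 0))) + 24016 = (-1195 + 0) + 24016 = -1195 + 24016 = 22821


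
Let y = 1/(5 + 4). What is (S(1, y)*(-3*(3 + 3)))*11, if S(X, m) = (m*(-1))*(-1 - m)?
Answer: -220/9 ≈ -24.444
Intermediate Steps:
y = ⅑ (y = 1/9 = ⅑ ≈ 0.11111)
S(X, m) = -m*(-1 - m) (S(X, m) = (-m)*(-1 - m) = -m*(-1 - m))
(S(1, y)*(-3*(3 + 3)))*11 = (((1 + ⅑)/9)*(-3*(3 + 3)))*11 = (((⅑)*(10/9))*(-3*6))*11 = ((10/81)*(-18))*11 = -20/9*11 = -220/9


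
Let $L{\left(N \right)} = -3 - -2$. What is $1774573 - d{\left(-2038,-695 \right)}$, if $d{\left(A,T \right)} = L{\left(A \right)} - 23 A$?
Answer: $1727700$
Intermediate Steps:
$L{\left(N \right)} = -1$ ($L{\left(N \right)} = -3 + 2 = -1$)
$d{\left(A,T \right)} = -1 - 23 A$
$1774573 - d{\left(-2038,-695 \right)} = 1774573 - \left(-1 - -46874\right) = 1774573 - \left(-1 + 46874\right) = 1774573 - 46873 = 1727700$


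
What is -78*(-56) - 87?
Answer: 4281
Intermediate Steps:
-78*(-56) - 87 = 4368 - 87 = 4281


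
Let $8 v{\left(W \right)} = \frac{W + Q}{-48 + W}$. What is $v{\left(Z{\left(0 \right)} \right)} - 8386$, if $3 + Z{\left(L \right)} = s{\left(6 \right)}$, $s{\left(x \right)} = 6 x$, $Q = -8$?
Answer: $- \frac{201269}{24} \approx -8386.2$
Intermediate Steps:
$Z{\left(L \right)} = 33$ ($Z{\left(L \right)} = -3 + 6 \cdot 6 = -3 + 36 = 33$)
$v{\left(W \right)} = \frac{-8 + W}{8 \left(-48 + W\right)}$ ($v{\left(W \right)} = \frac{\left(W - 8\right) \frac{1}{-48 + W}}{8} = \frac{\left(-8 + W\right) \frac{1}{-48 + W}}{8} = \frac{\frac{1}{-48 + W} \left(-8 + W\right)}{8} = \frac{-8 + W}{8 \left(-48 + W\right)}$)
$v{\left(Z{\left(0 \right)} \right)} - 8386 = \frac{-8 + 33}{8 \left(-48 + 33\right)} - 8386 = \frac{1}{8} \frac{1}{-15} \cdot 25 - 8386 = \frac{1}{8} \left(- \frac{1}{15}\right) 25 - 8386 = - \frac{5}{24} - 8386 = - \frac{201269}{24}$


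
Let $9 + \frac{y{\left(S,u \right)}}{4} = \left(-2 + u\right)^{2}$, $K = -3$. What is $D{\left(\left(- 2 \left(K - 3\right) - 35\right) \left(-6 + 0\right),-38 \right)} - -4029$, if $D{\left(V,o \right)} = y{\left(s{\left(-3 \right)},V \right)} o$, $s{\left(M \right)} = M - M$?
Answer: $-2805995$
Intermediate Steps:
$s{\left(M \right)} = 0$
$y{\left(S,u \right)} = -36 + 4 \left(-2 + u\right)^{2}$
$D{\left(V,o \right)} = o \left(-36 + 4 \left(-2 + V\right)^{2}\right)$ ($D{\left(V,o \right)} = \left(-36 + 4 \left(-2 + V\right)^{2}\right) o = o \left(-36 + 4 \left(-2 + V\right)^{2}\right)$)
$D{\left(\left(- 2 \left(K - 3\right) - 35\right) \left(-6 + 0\right),-38 \right)} - -4029 = 4 \left(-38\right) \left(-9 + \left(-2 + \left(- 2 \left(-3 - 3\right) - 35\right) \left(-6 + 0\right)\right)^{2}\right) - -4029 = 4 \left(-38\right) \left(-9 + \left(-2 + \left(\left(-2\right) \left(-6\right) - 35\right) \left(-6\right)\right)^{2}\right) + 4029 = 4 \left(-38\right) \left(-9 + \left(-2 + \left(12 - 35\right) \left(-6\right)\right)^{2}\right) + 4029 = 4 \left(-38\right) \left(-9 + \left(-2 - -138\right)^{2}\right) + 4029 = 4 \left(-38\right) \left(-9 + \left(-2 + 138\right)^{2}\right) + 4029 = 4 \left(-38\right) \left(-9 + 136^{2}\right) + 4029 = 4 \left(-38\right) \left(-9 + 18496\right) + 4029 = 4 \left(-38\right) 18487 + 4029 = -2810024 + 4029 = -2805995$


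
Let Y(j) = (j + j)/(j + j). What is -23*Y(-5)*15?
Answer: -345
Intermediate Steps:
Y(j) = 1 (Y(j) = (2*j)/((2*j)) = (2*j)*(1/(2*j)) = 1)
-23*Y(-5)*15 = -23*1*15 = -23*15 = -345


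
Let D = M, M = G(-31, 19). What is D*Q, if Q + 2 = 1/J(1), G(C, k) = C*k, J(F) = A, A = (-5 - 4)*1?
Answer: 11191/9 ≈ 1243.4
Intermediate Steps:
A = -9 (A = -9*1 = -9)
J(F) = -9
M = -589 (M = -31*19 = -589)
D = -589
Q = -19/9 (Q = -2 + 1/(-9) = -2 - ⅑ = -19/9 ≈ -2.1111)
D*Q = -589*(-19/9) = 11191/9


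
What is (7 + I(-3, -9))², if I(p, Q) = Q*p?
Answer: 1156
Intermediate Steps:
(7 + I(-3, -9))² = (7 - 9*(-3))² = (7 + 27)² = 34² = 1156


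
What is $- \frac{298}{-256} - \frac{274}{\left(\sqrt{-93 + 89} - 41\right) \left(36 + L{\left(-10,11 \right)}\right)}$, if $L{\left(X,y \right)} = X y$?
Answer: $\frac{8570429}{7980160} - \frac{274 i}{62345} \approx 1.074 - 0.0043949 i$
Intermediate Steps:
$- \frac{298}{-256} - \frac{274}{\left(\sqrt{-93 + 89} - 41\right) \left(36 + L{\left(-10,11 \right)}\right)} = - \frac{298}{-256} - \frac{274}{\left(\sqrt{-93 + 89} - 41\right) \left(36 - 110\right)} = \left(-298\right) \left(- \frac{1}{256}\right) - \frac{274}{\left(\sqrt{-4} - 41\right) \left(36 - 110\right)} = \frac{149}{128} - \frac{274}{\left(2 i - 41\right) \left(-74\right)} = \frac{149}{128} - \frac{274}{\left(-41 + 2 i\right) \left(-74\right)} = \frac{149}{128} - \frac{274}{3034 - 148 i} = \frac{149}{128} - 274 \frac{3034 + 148 i}{9227060} = \frac{149}{128} - \frac{137 \left(3034 + 148 i\right)}{4613530}$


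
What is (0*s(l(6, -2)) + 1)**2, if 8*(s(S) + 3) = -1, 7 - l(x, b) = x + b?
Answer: 1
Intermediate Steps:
l(x, b) = 7 - b - x (l(x, b) = 7 - (x + b) = 7 - (b + x) = 7 + (-b - x) = 7 - b - x)
s(S) = -25/8 (s(S) = -3 + (1/8)*(-1) = -3 - 1/8 = -25/8)
(0*s(l(6, -2)) + 1)**2 = (0*(-25/8) + 1)**2 = (0 + 1)**2 = 1**2 = 1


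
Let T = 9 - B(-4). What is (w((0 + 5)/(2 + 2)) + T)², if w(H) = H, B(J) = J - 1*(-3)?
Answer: 2025/16 ≈ 126.56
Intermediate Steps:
B(J) = 3 + J (B(J) = J + 3 = 3 + J)
T = 10 (T = 9 - (3 - 4) = 9 - 1*(-1) = 9 + 1 = 10)
(w((0 + 5)/(2 + 2)) + T)² = ((0 + 5)/(2 + 2) + 10)² = (5/4 + 10)² = (45/4)² = 2025/16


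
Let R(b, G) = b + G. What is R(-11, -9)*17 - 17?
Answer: -357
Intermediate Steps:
R(b, G) = G + b
R(-11, -9)*17 - 17 = (-9 - 11)*17 - 17 = -20*17 - 17 = -340 - 17 = -357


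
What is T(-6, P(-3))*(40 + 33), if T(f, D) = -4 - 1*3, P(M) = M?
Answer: -511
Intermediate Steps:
T(f, D) = -7 (T(f, D) = -4 - 3 = -7)
T(-6, P(-3))*(40 + 33) = -7*(40 + 33) = -7*73 = -511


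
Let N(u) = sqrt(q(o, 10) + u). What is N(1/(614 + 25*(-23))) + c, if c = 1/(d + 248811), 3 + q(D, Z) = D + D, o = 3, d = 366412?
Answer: 1/615223 + sqrt(4602)/39 ≈ 1.7394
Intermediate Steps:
q(D, Z) = -3 + 2*D (q(D, Z) = -3 + (D + D) = -3 + 2*D)
N(u) = sqrt(3 + u) (N(u) = sqrt((-3 + 2*3) + u) = sqrt((-3 + 6) + u) = sqrt(3 + u))
c = 1/615223 (c = 1/(366412 + 248811) = 1/615223 ≈ 1.6254e-6)
N(1/(614 + 25*(-23))) + c = sqrt(3 + 1/(614 + 25*(-23))) + 1/615223 = sqrt(3 + 1/(614 - 575)) + 1/615223 = sqrt(3 + 1/39) + 1/615223 = sqrt(118/39) + 1/615223 = sqrt(4602)/39 + 1/615223 = 1/615223 + sqrt(4602)/39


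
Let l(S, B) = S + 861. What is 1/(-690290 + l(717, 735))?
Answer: -1/688712 ≈ -1.4520e-6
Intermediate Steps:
l(S, B) = 861 + S
1/(-690290 + l(717, 735)) = 1/(-690290 + (861 + 717)) = 1/(-690290 + 1578) = 1/(-688712) = -1/688712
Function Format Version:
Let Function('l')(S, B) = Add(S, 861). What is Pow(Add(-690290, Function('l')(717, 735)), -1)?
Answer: Rational(-1, 688712) ≈ -1.4520e-6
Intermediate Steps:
Function('l')(S, B) = Add(861, S)
Pow(Add(-690290, Function('l')(717, 735)), -1) = Pow(Add(-690290, Add(861, 717)), -1) = Pow(Add(-690290, 1578), -1) = Pow(-688712, -1) = Rational(-1, 688712)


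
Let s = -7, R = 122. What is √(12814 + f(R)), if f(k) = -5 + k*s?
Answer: √11955 ≈ 109.34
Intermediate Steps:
f(k) = -5 - 7*k (f(k) = -5 + k*(-7) = -5 - 7*k)
√(12814 + f(R)) = √(12814 + (-5 - 7*122)) = √(12814 + (-5 - 854)) = √(12814 - 859) = √11955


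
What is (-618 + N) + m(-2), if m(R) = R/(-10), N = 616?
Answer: -9/5 ≈ -1.8000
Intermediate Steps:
m(R) = -R/10 (m(R) = R*(-1/10) = -R/10)
(-618 + N) + m(-2) = (-618 + 616) - 1/10*(-2) = -2 + 1/5 = -9/5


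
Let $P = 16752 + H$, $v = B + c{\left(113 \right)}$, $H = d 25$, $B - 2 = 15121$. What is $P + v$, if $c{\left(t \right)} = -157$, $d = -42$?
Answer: $30668$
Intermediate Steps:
$B = 15123$ ($B = 2 + 15121 = 15123$)
$H = -1050$ ($H = \left(-42\right) 25 = -1050$)
$v = 14966$ ($v = 15123 - 157 = 14966$)
$P = 15702$ ($P = 16752 - 1050 = 15702$)
$P + v = 15702 + 14966 = 30668$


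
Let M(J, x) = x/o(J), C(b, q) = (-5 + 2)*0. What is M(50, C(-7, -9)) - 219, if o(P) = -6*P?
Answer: -219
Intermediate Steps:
C(b, q) = 0 (C(b, q) = -3*0 = 0)
M(J, x) = -x/(6*J) (M(J, x) = x/((-6*J)) = x*(-1/(6*J)) = -x/(6*J))
M(50, C(-7, -9)) - 219 = -⅙*0/50 - 219 = -⅙*0*1/50 - 219 = 0 - 219 = -219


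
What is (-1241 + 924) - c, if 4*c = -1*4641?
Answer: 3373/4 ≈ 843.25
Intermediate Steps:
c = -4641/4 (c = (-1*4641)/4 = (¼)*(-4641) = -4641/4 ≈ -1160.3)
(-1241 + 924) - c = (-1241 + 924) - 1*(-4641/4) = -317 + 4641/4 = 3373/4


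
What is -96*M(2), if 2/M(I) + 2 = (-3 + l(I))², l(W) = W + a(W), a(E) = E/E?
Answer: 96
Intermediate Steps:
a(E) = 1
l(W) = 1 + W (l(W) = W + 1 = 1 + W)
M(I) = 2/(-2 + (-2 + I)²) (M(I) = 2/(-2 + (-3 + (1 + I))²) = 2/(-2 + (-2 + I)²))
-96*M(2) = -192/(-2 + (-2 + 2)²) = -192/(-2 + 0²) = -192/(-2 + 0) = -192/(-2) = -192*(-1)/2 = -96*(-1) = 96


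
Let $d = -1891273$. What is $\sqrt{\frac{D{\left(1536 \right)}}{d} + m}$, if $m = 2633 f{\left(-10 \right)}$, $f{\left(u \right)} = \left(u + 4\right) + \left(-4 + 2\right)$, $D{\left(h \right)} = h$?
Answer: $\frac{2 i \sqrt{18836027535994546}}{1891273} \approx 145.13 i$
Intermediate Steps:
$f{\left(u \right)} = 2 + u$ ($f{\left(u \right)} = \left(4 + u\right) - 2 = 2 + u$)
$m = -21064$ ($m = 2633 \left(2 - 10\right) = 2633 \left(-8\right) = -21064$)
$\sqrt{\frac{D{\left(1536 \right)}}{d} + m} = \sqrt{\frac{1536}{-1891273} - 21064} = \sqrt{1536 \left(- \frac{1}{1891273}\right) - 21064} = \sqrt{- \frac{1536}{1891273} - 21064} = \sqrt{- \frac{39837776008}{1891273}} = \frac{2 i \sqrt{18836027535994546}}{1891273}$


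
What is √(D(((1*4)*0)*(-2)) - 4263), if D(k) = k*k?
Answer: 7*I*√87 ≈ 65.292*I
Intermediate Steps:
D(k) = k²
√(D(((1*4)*0)*(-2)) - 4263) = √((((1*4)*0)*(-2))² - 4263) = √(((4*0)*(-2))² - 4263) = √((0*(-2))² - 4263) = √(0² - 4263) = √(0 - 4263) = √(-4263) = 7*I*√87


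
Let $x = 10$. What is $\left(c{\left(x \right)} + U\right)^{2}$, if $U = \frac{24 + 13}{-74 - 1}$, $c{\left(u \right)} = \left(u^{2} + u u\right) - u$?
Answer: $\frac{202009369}{5625} \approx 35913.0$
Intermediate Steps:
$c{\left(u \right)} = - u + 2 u^{2}$ ($c{\left(u \right)} = \left(u^{2} + u^{2}\right) - u = 2 u^{2} - u = - u + 2 u^{2}$)
$U = - \frac{37}{75}$ ($U = \frac{37}{-75} = 37 \left(- \frac{1}{75}\right) = - \frac{37}{75} \approx -0.49333$)
$\left(c{\left(x \right)} + U\right)^{2} = \left(10 \left(-1 + 2 \cdot 10\right) - \frac{37}{75}\right)^{2} = \left(10 \left(-1 + 20\right) - \frac{37}{75}\right)^{2} = \left(10 \cdot 19 - \frac{37}{75}\right)^{2} = \left(190 - \frac{37}{75}\right)^{2} = \left(\frac{14213}{75}\right)^{2} = \frac{202009369}{5625}$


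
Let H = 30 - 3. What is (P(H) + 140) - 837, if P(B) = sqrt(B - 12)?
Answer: -697 + sqrt(15) ≈ -693.13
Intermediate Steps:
H = 27
P(B) = sqrt(-12 + B)
(P(H) + 140) - 837 = (sqrt(-12 + 27) + 140) - 837 = (sqrt(15) + 140) - 837 = (140 + sqrt(15)) - 837 = -697 + sqrt(15)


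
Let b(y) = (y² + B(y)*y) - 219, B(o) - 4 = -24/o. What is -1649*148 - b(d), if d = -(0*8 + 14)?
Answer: -243949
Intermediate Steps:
B(o) = 4 - 24/o
d = -14 (d = -(0 + 14) = -1*14 = -14)
b(y) = -219 + y² + y*(4 - 24/y) (b(y) = (y² + (4 - 24/y)*y) - 219 = (y² + y*(4 - 24/y)) - 219 = -219 + y² + y*(4 - 24/y))
-1649*148 - b(d) = -1649*148 - (-243 + (-14)² + 4*(-14)) = -244052 - (-243 + 196 - 56) = -244052 - 1*(-103) = -244052 + 103 = -243949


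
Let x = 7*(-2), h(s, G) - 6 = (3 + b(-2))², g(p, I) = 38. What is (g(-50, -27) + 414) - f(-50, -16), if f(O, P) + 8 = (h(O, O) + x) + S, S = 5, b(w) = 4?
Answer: 414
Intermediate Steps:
h(s, G) = 55 (h(s, G) = 6 + (3 + 4)² = 6 + 7² = 6 + 49 = 55)
x = -14
f(O, P) = 38 (f(O, P) = -8 + ((55 - 14) + 5) = -8 + (41 + 5) = -8 + 46 = 38)
(g(-50, -27) + 414) - f(-50, -16) = (38 + 414) - 1*38 = 452 - 38 = 414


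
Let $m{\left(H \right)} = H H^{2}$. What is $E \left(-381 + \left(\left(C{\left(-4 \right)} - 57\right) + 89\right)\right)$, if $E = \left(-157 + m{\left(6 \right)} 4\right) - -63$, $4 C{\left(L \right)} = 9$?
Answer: $- \frac{533995}{2} \approx -2.67 \cdot 10^{5}$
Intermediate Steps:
$m{\left(H \right)} = H^{3}$
$C{\left(L \right)} = \frac{9}{4}$ ($C{\left(L \right)} = \frac{1}{4} \cdot 9 = \frac{9}{4}$)
$E = 770$ ($E = \left(-157 + 6^{3} \cdot 4\right) - -63 = \left(-157 + 216 \cdot 4\right) + \left(-19 + 82\right) = \left(-157 + 864\right) + 63 = 707 + 63 = 770$)
$E \left(-381 + \left(\left(C{\left(-4 \right)} - 57\right) + 89\right)\right) = 770 \left(-381 + \left(\left(\frac{9}{4} - 57\right) + 89\right)\right) = 770 \left(-381 + \left(- \frac{219}{4} + 89\right)\right) = 770 \left(-381 + \frac{137}{4}\right) = 770 \left(- \frac{1387}{4}\right) = - \frac{533995}{2}$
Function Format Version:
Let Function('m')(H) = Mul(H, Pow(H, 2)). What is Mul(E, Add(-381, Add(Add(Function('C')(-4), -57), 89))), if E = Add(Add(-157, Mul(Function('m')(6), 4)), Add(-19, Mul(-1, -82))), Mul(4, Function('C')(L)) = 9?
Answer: Rational(-533995, 2) ≈ -2.6700e+5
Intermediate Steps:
Function('m')(H) = Pow(H, 3)
Function('C')(L) = Rational(9, 4) (Function('C')(L) = Mul(Rational(1, 4), 9) = Rational(9, 4))
E = 770 (E = Add(Add(-157, Mul(Pow(6, 3), 4)), Add(-19, Mul(-1, -82))) = Add(Add(-157, Mul(216, 4)), Add(-19, 82)) = Add(Add(-157, 864), 63) = Add(707, 63) = 770)
Mul(E, Add(-381, Add(Add(Function('C')(-4), -57), 89))) = Mul(770, Add(-381, Add(Add(Rational(9, 4), -57), 89))) = Mul(770, Add(-381, Add(Rational(-219, 4), 89))) = Mul(770, Add(-381, Rational(137, 4))) = Mul(770, Rational(-1387, 4)) = Rational(-533995, 2)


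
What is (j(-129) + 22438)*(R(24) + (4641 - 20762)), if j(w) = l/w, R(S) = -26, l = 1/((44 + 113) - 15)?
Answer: -6636728362601/18318 ≈ -3.6231e+8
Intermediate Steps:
l = 1/142 (l = 1/(157 - 15) = 1/142 ≈ 0.0070423)
j(w) = 1/(142*w)
(j(-129) + 22438)*(R(24) + (4641 - 20762)) = ((1/142)/(-129) + 22438)*(-26 + (4641 - 20762)) = ((1/142)*(-1/129) + 22438)*(-26 - 16121) = (-1/18318 + 22438)*(-16147) = (411019283/18318)*(-16147) = -6636728362601/18318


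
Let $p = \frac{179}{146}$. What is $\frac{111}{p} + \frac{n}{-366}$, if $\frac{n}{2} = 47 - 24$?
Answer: $\frac{2961581}{32757} \approx 90.411$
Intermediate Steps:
$p = \frac{179}{146}$ ($p = 179 \cdot \frac{1}{146} = \frac{179}{146} \approx 1.226$)
$n = 46$ ($n = 2 \left(47 - 24\right) = 2 \cdot 23 = 46$)
$\frac{111}{p} + \frac{n}{-366} = \frac{111}{\frac{179}{146}} + \frac{46}{-366} = 111 \cdot \frac{146}{179} + 46 \left(- \frac{1}{366}\right) = \frac{16206}{179} - \frac{23}{183} = \frac{2961581}{32757}$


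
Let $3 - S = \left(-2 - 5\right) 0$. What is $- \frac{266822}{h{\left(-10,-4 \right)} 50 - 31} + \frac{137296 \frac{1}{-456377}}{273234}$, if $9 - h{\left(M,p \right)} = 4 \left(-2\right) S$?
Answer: $- \frac{16636046729267710}{100942798849971} \approx -164.81$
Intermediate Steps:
$S = 3$ ($S = 3 - \left(-2 - 5\right) 0 = 3 - \left(-7\right) 0 = 3 - 0 = 3 + 0 = 3$)
$h{\left(M,p \right)} = 33$ ($h{\left(M,p \right)} = 9 - 4 \left(-2\right) 3 = 9 - \left(-8\right) 3 = 9 - -24 = 9 + 24 = 33$)
$- \frac{266822}{h{\left(-10,-4 \right)} 50 - 31} + \frac{137296 \frac{1}{-456377}}{273234} = - \frac{266822}{33 \cdot 50 - 31} + \frac{137296 \frac{1}{-456377}}{273234} = - \frac{266822}{1650 - 31} + 137296 \left(- \frac{1}{456377}\right) \frac{1}{273234} = - \frac{266822}{1619} - \frac{68648}{62348856609} = - \frac{16636046729267710}{100942798849971}$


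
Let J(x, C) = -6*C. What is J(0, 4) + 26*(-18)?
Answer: -492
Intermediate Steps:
J(0, 4) + 26*(-18) = -6*4 + 26*(-18) = -24 - 468 = -492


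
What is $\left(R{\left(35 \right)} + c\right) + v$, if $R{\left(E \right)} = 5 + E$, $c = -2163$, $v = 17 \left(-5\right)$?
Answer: $-2208$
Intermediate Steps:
$v = -85$
$\left(R{\left(35 \right)} + c\right) + v = \left(\left(5 + 35\right) - 2163\right) - 85 = \left(40 - 2163\right) - 85 = -2123 - 85 = -2208$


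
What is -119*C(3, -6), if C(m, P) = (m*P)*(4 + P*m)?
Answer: -29988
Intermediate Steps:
C(m, P) = P*m*(4 + P*m) (C(m, P) = (P*m)*(4 + P*m) = P*m*(4 + P*m))
-119*C(3, -6) = -(-714)*3*(4 - 6*3) = -(-714)*3*(4 - 18) = -(-714)*3*(-14) = -119*252 = -29988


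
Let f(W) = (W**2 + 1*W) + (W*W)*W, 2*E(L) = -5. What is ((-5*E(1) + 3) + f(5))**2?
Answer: 116281/4 ≈ 29070.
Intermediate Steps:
E(L) = -5/2 (E(L) = (1/2)*(-5) = -5/2)
f(W) = W + W**2 + W**3 (f(W) = (W**2 + W) + W**2*W = (W + W**2) + W**3 = W + W**2 + W**3)
((-5*E(1) + 3) + f(5))**2 = ((-5*(-5/2) + 3) + 5*(1 + 5 + 5**2))**2 = ((25/2 + 3) + 5*(1 + 5 + 25))**2 = (31/2 + 5*31)**2 = (31/2 + 155)**2 = (341/2)**2 = 116281/4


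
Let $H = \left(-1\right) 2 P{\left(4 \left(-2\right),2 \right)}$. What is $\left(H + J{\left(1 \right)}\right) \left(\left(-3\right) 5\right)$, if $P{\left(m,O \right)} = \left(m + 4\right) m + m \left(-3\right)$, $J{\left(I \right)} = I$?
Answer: $1665$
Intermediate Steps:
$P{\left(m,O \right)} = - 3 m + m \left(4 + m\right)$ ($P{\left(m,O \right)} = \left(4 + m\right) m - 3 m = m \left(4 + m\right) - 3 m = - 3 m + m \left(4 + m\right)$)
$H = -112$ ($H = \left(-1\right) 2 \cdot 4 \left(-2\right) \left(1 + 4 \left(-2\right)\right) = - 2 \left(- 8 \left(1 - 8\right)\right) = - 2 \left(\left(-8\right) \left(-7\right)\right) = \left(-2\right) 56 = -112$)
$\left(H + J{\left(1 \right)}\right) \left(\left(-3\right) 5\right) = \left(-112 + 1\right) \left(\left(-3\right) 5\right) = \left(-111\right) \left(-15\right) = 1665$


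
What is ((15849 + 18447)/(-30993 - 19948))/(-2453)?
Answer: 34296/124958273 ≈ 0.00027446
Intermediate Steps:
((15849 + 18447)/(-30993 - 19948))/(-2453) = (34296/(-50941))*(-1/2453) = (34296*(-1/50941))*(-1/2453) = -34296/50941*(-1/2453) = 34296/124958273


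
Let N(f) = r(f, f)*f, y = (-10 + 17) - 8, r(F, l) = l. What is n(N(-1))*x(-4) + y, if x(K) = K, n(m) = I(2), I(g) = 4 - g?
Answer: -9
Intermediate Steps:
y = -1 (y = 7 - 8 = -1)
N(f) = f² (N(f) = f*f = f²)
n(m) = 2 (n(m) = 4 - 1*2 = 4 - 2 = 2)
n(N(-1))*x(-4) + y = 2*(-4) - 1 = -8 - 1 = -9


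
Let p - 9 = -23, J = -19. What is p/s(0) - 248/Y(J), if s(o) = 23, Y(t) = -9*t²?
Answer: -39782/74727 ≈ -0.53236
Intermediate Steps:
p = -14 (p = 9 - 23 = -14)
p/s(0) - 248/Y(J) = -14/23 - 248/((-9*(-19)²)) = -14*1/23 - 248/((-9*361)) = -14/23 - 248/(-3249) = -14/23 - 248*(-1/3249) = -14/23 + 248/3249 = -39782/74727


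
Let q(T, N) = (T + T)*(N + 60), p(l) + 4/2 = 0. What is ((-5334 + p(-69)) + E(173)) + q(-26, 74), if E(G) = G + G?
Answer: -11958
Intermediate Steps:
p(l) = -2 (p(l) = -2 + 0 = -2)
q(T, N) = 2*T*(60 + N) (q(T, N) = (2*T)*(60 + N) = 2*T*(60 + N))
E(G) = 2*G
((-5334 + p(-69)) + E(173)) + q(-26, 74) = ((-5334 - 2) + 2*173) + 2*(-26)*(60 + 74) = (-5336 + 346) + 2*(-26)*134 = -4990 - 6968 = -11958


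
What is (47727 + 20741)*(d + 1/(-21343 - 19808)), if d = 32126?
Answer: 90515861667700/41151 ≈ 2.1996e+9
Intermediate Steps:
(47727 + 20741)*(d + 1/(-21343 - 19808)) = (47727 + 20741)*(32126 + 1/(-21343 - 19808)) = 68468*(32126 + 1/(-41151)) = 68468*(32126 - 1/41151) = 68468*(1322017025/41151) = 90515861667700/41151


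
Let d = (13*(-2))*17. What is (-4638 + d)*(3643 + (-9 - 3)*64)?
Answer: -14605000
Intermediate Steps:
d = -442 (d = -26*17 = -442)
(-4638 + d)*(3643 + (-9 - 3)*64) = (-4638 - 442)*(3643 + (-9 - 3)*64) = -5080*(3643 - 12*64) = -5080*(3643 - 768) = -5080*2875 = -14605000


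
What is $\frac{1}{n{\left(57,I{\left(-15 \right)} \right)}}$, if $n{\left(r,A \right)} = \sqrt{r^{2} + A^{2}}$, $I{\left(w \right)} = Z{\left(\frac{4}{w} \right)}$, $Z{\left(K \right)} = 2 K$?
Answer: $\frac{15 \sqrt{731089}}{731089} \approx 0.017543$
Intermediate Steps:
$I{\left(w \right)} = \frac{8}{w}$ ($I{\left(w \right)} = 2 \frac{4}{w} = \frac{8}{w}$)
$n{\left(r,A \right)} = \sqrt{A^{2} + r^{2}}$
$\frac{1}{n{\left(57,I{\left(-15 \right)} \right)}} = \frac{1}{\sqrt{\left(\frac{8}{-15}\right)^{2} + 57^{2}}} = \frac{1}{\sqrt{\left(8 \left(- \frac{1}{15}\right)\right)^{2} + 3249}} = \frac{1}{\sqrt{\left(- \frac{8}{15}\right)^{2} + 3249}} = \frac{1}{\sqrt{\frac{64}{225} + 3249}} = \frac{1}{\sqrt{\frac{731089}{225}}} = \frac{1}{\frac{1}{15} \sqrt{731089}} = \frac{15 \sqrt{731089}}{731089}$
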